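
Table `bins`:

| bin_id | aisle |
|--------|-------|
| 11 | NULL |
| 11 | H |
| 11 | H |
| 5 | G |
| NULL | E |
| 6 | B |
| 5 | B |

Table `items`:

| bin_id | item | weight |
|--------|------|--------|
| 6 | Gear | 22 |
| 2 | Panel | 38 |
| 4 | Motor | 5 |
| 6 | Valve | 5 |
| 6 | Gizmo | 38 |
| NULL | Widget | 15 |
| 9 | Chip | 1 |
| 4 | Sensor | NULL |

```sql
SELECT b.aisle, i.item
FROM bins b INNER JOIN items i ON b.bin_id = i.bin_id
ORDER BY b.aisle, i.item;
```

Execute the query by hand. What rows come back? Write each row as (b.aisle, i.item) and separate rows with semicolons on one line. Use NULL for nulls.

(B, Gear); (B, Gizmo); (B, Valve)

INNER JOIN keeps only pairs where the ON condition holds.
Matching on b.bin_id = i.bin_id. A NULL in a compared column never satisfies the condition.
Matched pairs: 3.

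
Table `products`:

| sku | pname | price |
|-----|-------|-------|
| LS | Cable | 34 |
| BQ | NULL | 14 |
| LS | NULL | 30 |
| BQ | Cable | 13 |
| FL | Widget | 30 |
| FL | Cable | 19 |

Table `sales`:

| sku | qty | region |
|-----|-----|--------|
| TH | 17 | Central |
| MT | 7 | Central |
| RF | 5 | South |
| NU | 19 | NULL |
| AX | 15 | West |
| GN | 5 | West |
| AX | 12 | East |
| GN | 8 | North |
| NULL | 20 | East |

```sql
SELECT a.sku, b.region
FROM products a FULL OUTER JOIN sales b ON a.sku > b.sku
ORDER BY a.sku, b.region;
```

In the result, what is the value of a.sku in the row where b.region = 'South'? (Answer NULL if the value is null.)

NULL

FULL OUTER JOIN keeps every row from both sides; unmatched rows get NULL for the other side's columns.
Matching on a.sku > b.sku. A NULL in a compared column never satisfies the condition.
- a (sku=LS) pairs with 4 row(s) of b.
- a (sku=BQ) pairs with 2 row(s) of b.
- a (sku=LS) pairs with 4 row(s) of b.
- a (sku=BQ) pairs with 2 row(s) of b.
- a (sku=FL) pairs with 2 row(s) of b.
- a (sku=FL) pairs with 2 row(s) of b.
- 5 b row(s) had no a match → kept, a columns NULL.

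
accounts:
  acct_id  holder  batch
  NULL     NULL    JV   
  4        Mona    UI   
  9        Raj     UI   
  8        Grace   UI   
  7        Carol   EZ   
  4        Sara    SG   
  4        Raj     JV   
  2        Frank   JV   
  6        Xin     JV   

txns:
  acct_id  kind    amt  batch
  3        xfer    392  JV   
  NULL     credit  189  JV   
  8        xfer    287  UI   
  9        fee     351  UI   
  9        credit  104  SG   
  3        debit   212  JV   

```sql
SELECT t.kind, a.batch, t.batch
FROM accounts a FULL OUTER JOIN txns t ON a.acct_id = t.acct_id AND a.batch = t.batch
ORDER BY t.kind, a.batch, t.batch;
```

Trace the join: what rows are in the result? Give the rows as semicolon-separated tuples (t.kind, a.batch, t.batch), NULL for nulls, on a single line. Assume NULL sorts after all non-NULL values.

(credit, NULL, JV); (credit, NULL, SG); (debit, NULL, JV); (fee, UI, UI); (xfer, UI, UI); (xfer, NULL, JV); (NULL, EZ, NULL); (NULL, JV, NULL); (NULL, JV, NULL); (NULL, JV, NULL); (NULL, JV, NULL); (NULL, SG, NULL); (NULL, UI, NULL)

FULL OUTER JOIN keeps every row from both sides; unmatched rows get NULL for the other side's columns.
Matching on a.acct_id = t.acct_id AND a.batch = t.batch. A NULL in a compared column never satisfies the condition.
- acct_id=NULL, batch=JV: no t row matches, row kept with t columns NULL.
- acct_id=4, batch=UI: no t row matches, row kept with t columns NULL.
- acct_id=9, batch=UI: 1 matching t row(s), so 1 row(s) emitted.
- acct_id=8, batch=UI: 1 matching t row(s), so 1 row(s) emitted.
- acct_id=7, batch=EZ: no t row matches, row kept with t columns NULL.
- acct_id=4, batch=SG: no t row matches, row kept with t columns NULL.
- acct_id=4, batch=JV: no t row matches, row kept with t columns NULL.
- acct_id=2, batch=JV: no t row matches, row kept with t columns NULL.
- acct_id=6, batch=JV: no t row matches, row kept with t columns NULL.
- 4 row(s) from t found no a partner → padded with NULL.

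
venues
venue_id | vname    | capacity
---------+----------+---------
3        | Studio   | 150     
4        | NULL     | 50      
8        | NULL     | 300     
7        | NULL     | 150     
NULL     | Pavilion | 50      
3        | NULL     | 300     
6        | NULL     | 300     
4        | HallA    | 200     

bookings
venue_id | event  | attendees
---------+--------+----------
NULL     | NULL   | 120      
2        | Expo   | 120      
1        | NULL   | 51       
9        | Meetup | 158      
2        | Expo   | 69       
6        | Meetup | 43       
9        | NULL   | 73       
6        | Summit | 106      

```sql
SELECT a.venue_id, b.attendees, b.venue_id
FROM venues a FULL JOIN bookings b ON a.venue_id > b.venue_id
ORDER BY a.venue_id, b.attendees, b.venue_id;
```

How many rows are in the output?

29

FULL OUTER JOIN keeps every row from both sides; unmatched rows get NULL for the other side's columns.
Matching on a.venue_id > b.venue_id. A NULL in a compared column never satisfies the condition.
- venue_id=3: 3 matching b row(s), so 3 row(s) emitted.
- venue_id=4: 3 matching b row(s), so 3 row(s) emitted.
- venue_id=8: 5 matching b row(s), so 5 row(s) emitted.
- venue_id=7: 5 matching b row(s), so 5 row(s) emitted.
- venue_id=NULL: no b row matches, row kept with b columns NULL.
- venue_id=3: 3 matching b row(s), so 3 row(s) emitted.
- venue_id=6: 3 matching b row(s), so 3 row(s) emitted.
- venue_id=4: 3 matching b row(s), so 3 row(s) emitted.
- plus 3 unmatched b row(s), each kept with NULL a columns.
Total: 25 matched + 4 padded = 29 rows.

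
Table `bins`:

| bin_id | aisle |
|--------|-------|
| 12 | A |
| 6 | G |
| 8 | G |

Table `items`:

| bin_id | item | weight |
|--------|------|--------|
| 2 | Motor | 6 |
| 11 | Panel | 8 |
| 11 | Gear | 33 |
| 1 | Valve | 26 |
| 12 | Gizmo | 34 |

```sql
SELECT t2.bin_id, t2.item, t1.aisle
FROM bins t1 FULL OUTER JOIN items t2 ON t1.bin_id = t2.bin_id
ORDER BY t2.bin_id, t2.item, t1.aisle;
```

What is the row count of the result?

7

FULL OUTER JOIN keeps every row from both sides; unmatched rows get NULL for the other side's columns.
Matching on t1.bin_id = t2.bin_id.
- bin_id=12: 1 matching t2 row(s), so 1 row(s) emitted.
- bin_id=6: no t2 row matches, row kept with t2 columns NULL.
- bin_id=8: no t2 row matches, row kept with t2 columns NULL.
- plus 4 unmatched t2 row(s), each kept with NULL t1 columns.
Total: 1 matched + 6 padded = 7 rows.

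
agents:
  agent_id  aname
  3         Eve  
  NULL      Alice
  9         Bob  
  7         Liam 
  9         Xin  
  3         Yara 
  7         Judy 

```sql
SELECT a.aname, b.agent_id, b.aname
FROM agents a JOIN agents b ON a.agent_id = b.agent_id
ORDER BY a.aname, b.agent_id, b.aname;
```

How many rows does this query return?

12

INNER JOIN keeps only pairs where the ON condition holds.
Matching on a.agent_id = b.agent_id. A NULL in a compared column never satisfies the condition.
- a (agent_id=3) pairs with 2 row(s) of b.
- a (agent_id=NULL) has no partner → excluded.
- a (agent_id=9) pairs with 2 row(s) of b.
- a (agent_id=7) pairs with 2 row(s) of b.
- a (agent_id=9) pairs with 2 row(s) of b.
- a (agent_id=3) pairs with 2 row(s) of b.
- a (agent_id=7) pairs with 2 row(s) of b.
Total: 12 rows.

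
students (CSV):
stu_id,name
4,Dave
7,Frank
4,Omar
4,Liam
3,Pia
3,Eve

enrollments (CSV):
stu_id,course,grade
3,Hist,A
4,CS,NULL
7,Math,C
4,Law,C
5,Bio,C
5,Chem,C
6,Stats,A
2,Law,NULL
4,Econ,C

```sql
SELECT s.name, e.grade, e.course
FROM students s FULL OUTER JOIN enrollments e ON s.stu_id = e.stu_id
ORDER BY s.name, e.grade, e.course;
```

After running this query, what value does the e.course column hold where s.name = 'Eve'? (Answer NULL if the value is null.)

FULL OUTER JOIN keeps every row from both sides; unmatched rows get NULL for the other side's columns.
Matching on s.stu_id = e.stu_id.
- s[0] stu_id=4 → 3 match(es) in e → 3 row(s).
- s[1] stu_id=7 → 1 match(es) in e → 1 row(s).
- s[2] stu_id=4 → 3 match(es) in e → 3 row(s).
- s[3] stu_id=4 → 3 match(es) in e → 3 row(s).
- s[4] stu_id=3 → 1 match(es) in e → 1 row(s).
- s[5] stu_id=3 → 1 match(es) in e → 1 row(s).
- 4 row(s) from e found no s partner → padded with NULL.

Hist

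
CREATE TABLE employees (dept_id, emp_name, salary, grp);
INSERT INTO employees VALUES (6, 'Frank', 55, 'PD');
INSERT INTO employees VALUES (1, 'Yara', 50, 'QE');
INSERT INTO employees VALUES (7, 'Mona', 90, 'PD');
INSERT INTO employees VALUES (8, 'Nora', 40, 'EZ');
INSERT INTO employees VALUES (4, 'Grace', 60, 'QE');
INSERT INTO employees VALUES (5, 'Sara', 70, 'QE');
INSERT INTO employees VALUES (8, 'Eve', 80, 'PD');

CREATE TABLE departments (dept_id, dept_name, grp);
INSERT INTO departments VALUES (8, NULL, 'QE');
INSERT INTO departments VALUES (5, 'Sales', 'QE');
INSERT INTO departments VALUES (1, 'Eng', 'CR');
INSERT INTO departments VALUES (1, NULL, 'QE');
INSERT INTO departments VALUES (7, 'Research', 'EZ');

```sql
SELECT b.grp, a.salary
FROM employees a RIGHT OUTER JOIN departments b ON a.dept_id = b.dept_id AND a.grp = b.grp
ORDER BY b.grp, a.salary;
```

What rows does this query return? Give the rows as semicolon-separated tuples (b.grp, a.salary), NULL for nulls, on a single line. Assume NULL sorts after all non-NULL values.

(CR, NULL); (EZ, NULL); (QE, 50); (QE, 70); (QE, NULL)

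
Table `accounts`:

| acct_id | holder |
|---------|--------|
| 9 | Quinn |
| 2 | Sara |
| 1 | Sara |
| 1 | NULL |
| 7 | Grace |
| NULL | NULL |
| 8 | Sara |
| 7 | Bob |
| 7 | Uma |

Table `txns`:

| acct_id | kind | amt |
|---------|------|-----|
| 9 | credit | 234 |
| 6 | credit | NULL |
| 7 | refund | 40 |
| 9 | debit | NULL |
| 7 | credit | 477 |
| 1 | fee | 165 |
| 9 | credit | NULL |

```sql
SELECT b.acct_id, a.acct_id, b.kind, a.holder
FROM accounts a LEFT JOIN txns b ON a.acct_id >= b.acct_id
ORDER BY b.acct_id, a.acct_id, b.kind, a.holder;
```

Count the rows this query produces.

LEFT JOIN keeps every row from `accounts`; unmatched rows get NULL for `txns`'s columns.
Matching on a.acct_id >= b.acct_id. A NULL in a compared column never satisfies the condition.
Matched pairs: 26; unmatched a rows kept: 1.
Total: 26 matched + 1 padded = 27 rows.

27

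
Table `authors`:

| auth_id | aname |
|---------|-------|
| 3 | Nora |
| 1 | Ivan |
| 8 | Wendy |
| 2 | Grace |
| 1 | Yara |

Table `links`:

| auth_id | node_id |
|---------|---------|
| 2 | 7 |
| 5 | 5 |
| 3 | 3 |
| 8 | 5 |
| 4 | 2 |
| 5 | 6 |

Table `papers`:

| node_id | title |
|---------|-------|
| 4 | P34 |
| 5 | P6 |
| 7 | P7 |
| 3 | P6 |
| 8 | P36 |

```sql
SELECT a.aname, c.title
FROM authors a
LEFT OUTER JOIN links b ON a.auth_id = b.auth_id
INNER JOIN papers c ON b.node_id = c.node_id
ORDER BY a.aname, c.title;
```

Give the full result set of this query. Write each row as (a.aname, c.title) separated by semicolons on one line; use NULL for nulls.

Step 1 — a LEFT JOIN b on auth_id → 5 row(s).
Then INNER JOIN `papers c` on node_id: keep only rows whose b.node_id appears in c.

(Grace, P7); (Nora, P6); (Wendy, P6)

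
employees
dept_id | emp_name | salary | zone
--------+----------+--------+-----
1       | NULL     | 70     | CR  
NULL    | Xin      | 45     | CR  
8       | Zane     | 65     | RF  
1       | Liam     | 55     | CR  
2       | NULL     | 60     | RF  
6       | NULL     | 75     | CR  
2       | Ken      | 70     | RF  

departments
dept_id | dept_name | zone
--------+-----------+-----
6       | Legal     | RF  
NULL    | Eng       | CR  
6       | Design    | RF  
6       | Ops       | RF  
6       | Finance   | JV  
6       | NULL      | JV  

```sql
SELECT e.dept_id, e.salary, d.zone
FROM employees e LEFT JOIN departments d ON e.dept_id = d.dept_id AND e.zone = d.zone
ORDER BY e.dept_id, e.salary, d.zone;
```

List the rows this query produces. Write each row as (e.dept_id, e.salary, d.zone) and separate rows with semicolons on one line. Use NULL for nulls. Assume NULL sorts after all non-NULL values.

LEFT JOIN keeps every row from `employees`; unmatched rows get NULL for `departments`'s columns.
Matching on e.dept_id = d.dept_id AND e.zone = d.zone. A NULL in a compared column never satisfies the condition.
- e[0] dept_id=1, zone=CR → no match; kept with NULLs on the d side.
- e[1] dept_id=NULL, zone=CR → no match; kept with NULLs on the d side.
- e[2] dept_id=8, zone=RF → no match; kept with NULLs on the d side.
- e[3] dept_id=1, zone=CR → no match; kept with NULLs on the d side.
- e[4] dept_id=2, zone=RF → no match; kept with NULLs on the d side.
- e[5] dept_id=6, zone=CR → no match; kept with NULLs on the d side.
- e[6] dept_id=2, zone=RF → no match; kept with NULLs on the d side.
After projecting and ordering:
e.dept_id | e.salary | d.zone
1 | 55 | NULL
1 | 70 | NULL
2 | 60 | NULL
2 | 70 | NULL
6 | 75 | NULL
8 | 65 | NULL
NULL | 45 | NULL

(1, 55, NULL); (1, 70, NULL); (2, 60, NULL); (2, 70, NULL); (6, 75, NULL); (8, 65, NULL); (NULL, 45, NULL)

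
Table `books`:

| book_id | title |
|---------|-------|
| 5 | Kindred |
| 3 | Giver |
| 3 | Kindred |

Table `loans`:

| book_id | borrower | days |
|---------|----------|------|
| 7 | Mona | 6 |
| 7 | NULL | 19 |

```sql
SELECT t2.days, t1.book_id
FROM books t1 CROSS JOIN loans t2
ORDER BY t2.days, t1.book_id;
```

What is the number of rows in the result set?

CROSS JOIN pairs every row of `books` with every row of `loans`: 3 × 2 = 6 rows.

6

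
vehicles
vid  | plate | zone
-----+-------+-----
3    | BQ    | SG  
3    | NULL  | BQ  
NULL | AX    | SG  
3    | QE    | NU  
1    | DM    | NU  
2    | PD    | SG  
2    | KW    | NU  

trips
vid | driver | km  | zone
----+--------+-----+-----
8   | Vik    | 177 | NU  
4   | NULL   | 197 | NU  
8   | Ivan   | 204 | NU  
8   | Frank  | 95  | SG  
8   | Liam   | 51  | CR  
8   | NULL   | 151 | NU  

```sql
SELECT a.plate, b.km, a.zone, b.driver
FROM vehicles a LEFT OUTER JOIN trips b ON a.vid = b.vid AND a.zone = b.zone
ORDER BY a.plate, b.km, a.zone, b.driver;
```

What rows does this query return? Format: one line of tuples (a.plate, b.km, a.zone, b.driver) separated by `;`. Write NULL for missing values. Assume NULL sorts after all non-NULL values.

(AX, NULL, SG, NULL); (BQ, NULL, SG, NULL); (DM, NULL, NU, NULL); (KW, NULL, NU, NULL); (PD, NULL, SG, NULL); (QE, NULL, NU, NULL); (NULL, NULL, BQ, NULL)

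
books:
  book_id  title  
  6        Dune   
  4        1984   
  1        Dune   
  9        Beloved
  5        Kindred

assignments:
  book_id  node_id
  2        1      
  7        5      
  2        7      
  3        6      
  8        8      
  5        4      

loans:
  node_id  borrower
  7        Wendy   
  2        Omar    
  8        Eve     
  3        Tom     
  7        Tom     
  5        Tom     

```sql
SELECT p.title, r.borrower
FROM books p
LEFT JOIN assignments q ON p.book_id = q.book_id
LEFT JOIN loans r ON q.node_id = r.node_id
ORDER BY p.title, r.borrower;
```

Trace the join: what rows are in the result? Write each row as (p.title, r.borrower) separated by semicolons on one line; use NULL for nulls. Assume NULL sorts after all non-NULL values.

Step 1 — p LEFT JOIN q on book_id → 5 row(s).
Then LEFT JOIN `loans r` on node_id: each of those 5 rows is kept; rows whose q.node_id has no match in r get NULL for r's columns.

(1984, NULL); (Beloved, NULL); (Dune, NULL); (Dune, NULL); (Kindred, NULL)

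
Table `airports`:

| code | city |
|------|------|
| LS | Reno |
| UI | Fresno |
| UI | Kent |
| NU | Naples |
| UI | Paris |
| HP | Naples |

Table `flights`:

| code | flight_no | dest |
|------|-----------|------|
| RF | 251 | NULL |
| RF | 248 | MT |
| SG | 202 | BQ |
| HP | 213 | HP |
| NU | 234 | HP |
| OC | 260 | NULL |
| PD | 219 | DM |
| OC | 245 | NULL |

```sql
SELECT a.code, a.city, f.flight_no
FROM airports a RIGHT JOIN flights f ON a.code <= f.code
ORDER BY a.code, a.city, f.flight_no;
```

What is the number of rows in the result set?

RIGHT JOIN keeps every row from `flights`; unmatched rows get NULL for `airports`'s columns.
Matching on a.code <= f.code.
- code=LS: 7 matching f row(s), so 7 row(s) emitted.
- code=UI: no matching f row.
- code=UI: no matching f row.
- code=NU: 7 matching f row(s), so 7 row(s) emitted.
- code=UI: no matching f row.
- code=HP: 8 matching f row(s), so 8 row(s) emitted.
- every f row matched at least one a row.
Total: 22 rows.

22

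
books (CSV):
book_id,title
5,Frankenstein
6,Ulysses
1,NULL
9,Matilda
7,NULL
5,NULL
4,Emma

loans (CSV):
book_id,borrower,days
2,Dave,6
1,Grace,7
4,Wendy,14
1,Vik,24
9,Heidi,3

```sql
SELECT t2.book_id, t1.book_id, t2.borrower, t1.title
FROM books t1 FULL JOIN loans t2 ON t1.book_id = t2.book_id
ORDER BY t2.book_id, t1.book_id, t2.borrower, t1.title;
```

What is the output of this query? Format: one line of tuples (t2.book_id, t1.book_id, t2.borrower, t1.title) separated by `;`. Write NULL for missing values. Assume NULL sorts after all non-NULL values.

(1, 1, Grace, NULL); (1, 1, Vik, NULL); (2, NULL, Dave, NULL); (4, 4, Wendy, Emma); (9, 9, Heidi, Matilda); (NULL, 5, NULL, Frankenstein); (NULL, 5, NULL, NULL); (NULL, 6, NULL, Ulysses); (NULL, 7, NULL, NULL)

FULL OUTER JOIN keeps every row from both sides; unmatched rows get NULL for the other side's columns.
Matching on t1.book_id = t2.book_id.
- t1 row (book_id=5): no match → kept, t2 columns NULL.
- t1 row (book_id=6): no match → kept, t2 columns NULL.
- t1 row (book_id=1): matches 2 t2 row(s) → 2 output row(s).
- t1 row (book_id=9): matches 1 t2 row(s) → 1 output row(s).
- t1 row (book_id=7): no match → kept, t2 columns NULL.
- t1 row (book_id=5): no match → kept, t2 columns NULL.
- t1 row (book_id=4): matches 1 t2 row(s) → 1 output row(s).
- 1 row(s) from t2 found no t1 partner → padded with NULL.
After projecting and ordering:
t2.book_id | t1.book_id | t2.borrower | t1.title
1 | 1 | Grace | NULL
1 | 1 | Vik | NULL
2 | NULL | Dave | NULL
4 | 4 | Wendy | Emma
9 | 9 | Heidi | Matilda
NULL | 5 | NULL | Frankenstein
NULL | 5 | NULL | NULL
NULL | 6 | NULL | Ulysses
NULL | 7 | NULL | NULL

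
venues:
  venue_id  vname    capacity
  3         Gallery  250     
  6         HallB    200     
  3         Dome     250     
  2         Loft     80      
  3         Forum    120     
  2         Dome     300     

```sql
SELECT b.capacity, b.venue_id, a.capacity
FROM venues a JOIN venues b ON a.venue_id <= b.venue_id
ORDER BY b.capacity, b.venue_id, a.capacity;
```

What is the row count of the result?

25

INNER JOIN keeps only pairs where the ON condition holds.
Matching on a.venue_id <= b.venue_id.
- venue_id=3: 4 matching b row(s), so 4 row(s) emitted.
- venue_id=6: 1 matching b row(s), so 1 row(s) emitted.
- venue_id=3: 4 matching b row(s), so 4 row(s) emitted.
- venue_id=2: 6 matching b row(s), so 6 row(s) emitted.
- venue_id=3: 4 matching b row(s), so 4 row(s) emitted.
- venue_id=2: 6 matching b row(s), so 6 row(s) emitted.
Total: 25 rows.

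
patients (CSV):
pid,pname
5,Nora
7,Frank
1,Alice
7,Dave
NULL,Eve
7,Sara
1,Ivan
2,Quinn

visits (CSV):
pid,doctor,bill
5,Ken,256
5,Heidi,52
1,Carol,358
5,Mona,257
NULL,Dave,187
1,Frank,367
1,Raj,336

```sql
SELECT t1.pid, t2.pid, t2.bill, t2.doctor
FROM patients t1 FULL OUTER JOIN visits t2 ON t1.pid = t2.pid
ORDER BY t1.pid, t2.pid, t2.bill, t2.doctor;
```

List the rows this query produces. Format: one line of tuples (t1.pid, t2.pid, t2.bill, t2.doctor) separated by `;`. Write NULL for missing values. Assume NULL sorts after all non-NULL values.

(1, 1, 336, Raj); (1, 1, 336, Raj); (1, 1, 358, Carol); (1, 1, 358, Carol); (1, 1, 367, Frank); (1, 1, 367, Frank); (2, NULL, NULL, NULL); (5, 5, 52, Heidi); (5, 5, 256, Ken); (5, 5, 257, Mona); (7, NULL, NULL, NULL); (7, NULL, NULL, NULL); (7, NULL, NULL, NULL); (NULL, NULL, 187, Dave); (NULL, NULL, NULL, NULL)

FULL OUTER JOIN keeps every row from both sides; unmatched rows get NULL for the other side's columns.
Matching on t1.pid = t2.pid. A NULL in a compared column never satisfies the condition.
Matched pairs: 9; unmatched t1 rows kept: 5; unmatched t2 rows kept: 1.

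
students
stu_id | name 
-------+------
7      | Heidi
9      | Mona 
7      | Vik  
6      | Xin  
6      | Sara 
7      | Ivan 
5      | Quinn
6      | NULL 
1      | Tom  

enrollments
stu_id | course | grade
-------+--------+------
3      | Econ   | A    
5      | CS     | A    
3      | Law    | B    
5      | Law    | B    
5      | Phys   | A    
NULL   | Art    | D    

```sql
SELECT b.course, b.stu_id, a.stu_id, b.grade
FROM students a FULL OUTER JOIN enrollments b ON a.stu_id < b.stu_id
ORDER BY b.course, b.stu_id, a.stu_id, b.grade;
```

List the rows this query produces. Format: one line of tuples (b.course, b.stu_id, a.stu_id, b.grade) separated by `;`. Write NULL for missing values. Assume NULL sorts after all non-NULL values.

(Art, NULL, NULL, D); (CS, 5, 1, A); (Econ, 3, 1, A); (Law, 3, 1, B); (Law, 5, 1, B); (Phys, 5, 1, A); (NULL, NULL, 5, NULL); (NULL, NULL, 6, NULL); (NULL, NULL, 6, NULL); (NULL, NULL, 6, NULL); (NULL, NULL, 7, NULL); (NULL, NULL, 7, NULL); (NULL, NULL, 7, NULL); (NULL, NULL, 9, NULL)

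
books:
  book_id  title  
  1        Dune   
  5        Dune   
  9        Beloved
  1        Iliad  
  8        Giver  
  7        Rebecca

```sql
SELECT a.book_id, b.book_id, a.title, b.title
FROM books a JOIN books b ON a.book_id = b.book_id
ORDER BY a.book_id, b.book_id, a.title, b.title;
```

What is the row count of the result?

INNER JOIN keeps only pairs where the ON condition holds.
Matching on a.book_id = b.book_id.
- a (book_id=1) pairs with 2 row(s) of b.
- a (book_id=5) pairs with 1 row(s) of b.
- a (book_id=9) pairs with 1 row(s) of b.
- a (book_id=1) pairs with 2 row(s) of b.
- a (book_id=8) pairs with 1 row(s) of b.
- a (book_id=7) pairs with 1 row(s) of b.
Total: 8 rows.

8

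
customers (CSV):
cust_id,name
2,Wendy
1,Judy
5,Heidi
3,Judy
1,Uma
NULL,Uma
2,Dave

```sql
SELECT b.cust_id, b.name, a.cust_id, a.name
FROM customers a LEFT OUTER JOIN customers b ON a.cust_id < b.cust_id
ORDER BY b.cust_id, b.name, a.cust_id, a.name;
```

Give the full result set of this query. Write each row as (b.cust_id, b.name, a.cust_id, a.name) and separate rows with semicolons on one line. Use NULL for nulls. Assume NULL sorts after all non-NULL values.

LEFT JOIN keeps every row from `customers a`; unmatched rows get NULL for `customers b`'s columns.
Matching on a.cust_id < b.cust_id. A NULL in a compared column never satisfies the condition.
- a row (cust_id=2): matches 2 b row(s) → 2 output row(s).
- a row (cust_id=1): matches 4 b row(s) → 4 output row(s).
- a row (cust_id=5): no match → kept, b columns NULL.
- a row (cust_id=3): matches 1 b row(s) → 1 output row(s).
- a row (cust_id=1): matches 4 b row(s) → 4 output row(s).
- a row (cust_id=NULL): no match → kept, b columns NULL.
- a row (cust_id=2): matches 2 b row(s) → 2 output row(s).

(2, Dave, 1, Judy); (2, Dave, 1, Uma); (2, Wendy, 1, Judy); (2, Wendy, 1, Uma); (3, Judy, 1, Judy); (3, Judy, 1, Uma); (3, Judy, 2, Dave); (3, Judy, 2, Wendy); (5, Heidi, 1, Judy); (5, Heidi, 1, Uma); (5, Heidi, 2, Dave); (5, Heidi, 2, Wendy); (5, Heidi, 3, Judy); (NULL, NULL, 5, Heidi); (NULL, NULL, NULL, Uma)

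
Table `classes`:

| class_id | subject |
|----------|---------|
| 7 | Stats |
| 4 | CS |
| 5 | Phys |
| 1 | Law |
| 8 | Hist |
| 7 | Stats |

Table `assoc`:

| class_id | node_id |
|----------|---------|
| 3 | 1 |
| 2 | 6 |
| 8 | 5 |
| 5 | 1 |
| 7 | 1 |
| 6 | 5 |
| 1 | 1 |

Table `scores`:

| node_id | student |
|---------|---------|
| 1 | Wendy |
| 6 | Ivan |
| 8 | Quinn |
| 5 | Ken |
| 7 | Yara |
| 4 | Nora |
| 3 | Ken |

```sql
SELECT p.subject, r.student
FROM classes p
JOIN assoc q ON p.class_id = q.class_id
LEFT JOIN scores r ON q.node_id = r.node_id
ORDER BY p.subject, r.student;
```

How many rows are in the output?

Step 1 — p INNER JOIN q on class_id → 5 row(s).
Then LEFT JOIN `scores r` on node_id: each of those 5 rows is kept; rows whose q.node_id has no match in r get NULL for r's columns.
Result: 5 row(s).

5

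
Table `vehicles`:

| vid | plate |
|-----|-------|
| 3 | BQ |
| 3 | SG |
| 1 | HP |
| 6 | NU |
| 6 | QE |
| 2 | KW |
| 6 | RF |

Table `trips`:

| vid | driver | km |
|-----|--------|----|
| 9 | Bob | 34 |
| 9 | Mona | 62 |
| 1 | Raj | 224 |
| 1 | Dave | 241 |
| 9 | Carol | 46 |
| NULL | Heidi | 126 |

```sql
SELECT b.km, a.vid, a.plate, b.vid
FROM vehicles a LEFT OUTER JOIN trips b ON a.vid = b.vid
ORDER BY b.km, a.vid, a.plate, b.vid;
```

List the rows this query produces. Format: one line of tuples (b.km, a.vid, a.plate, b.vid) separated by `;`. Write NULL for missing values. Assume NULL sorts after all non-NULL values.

(224, 1, HP, 1); (241, 1, HP, 1); (NULL, 2, KW, NULL); (NULL, 3, BQ, NULL); (NULL, 3, SG, NULL); (NULL, 6, NU, NULL); (NULL, 6, QE, NULL); (NULL, 6, RF, NULL)

LEFT JOIN keeps every row from `vehicles`; unmatched rows get NULL for `trips`'s columns.
Matching on a.vid = b.vid. A NULL in a compared column never satisfies the condition.
- a[0] vid=3 → no match; kept with NULLs on the b side.
- a[1] vid=3 → no match; kept with NULLs on the b side.
- a[2] vid=1 → 2 match(es) in b → 2 row(s).
- a[3] vid=6 → no match; kept with NULLs on the b side.
- a[4] vid=6 → no match; kept with NULLs on the b side.
- a[5] vid=2 → no match; kept with NULLs on the b side.
- a[6] vid=6 → no match; kept with NULLs on the b side.
After projecting and ordering:
b.km | a.vid | a.plate | b.vid
224 | 1 | HP | 1
241 | 1 | HP | 1
NULL | 2 | KW | NULL
NULL | 3 | BQ | NULL
NULL | 3 | SG | NULL
NULL | 6 | NU | NULL
NULL | 6 | QE | NULL
NULL | 6 | RF | NULL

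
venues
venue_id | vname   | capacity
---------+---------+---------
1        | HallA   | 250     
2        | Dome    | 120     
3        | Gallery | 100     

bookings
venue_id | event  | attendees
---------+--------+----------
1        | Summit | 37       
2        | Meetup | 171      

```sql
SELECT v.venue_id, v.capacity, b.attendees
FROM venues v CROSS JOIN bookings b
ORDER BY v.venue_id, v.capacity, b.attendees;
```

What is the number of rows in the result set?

CROSS JOIN pairs every row of `venues` with every row of `bookings`: 3 × 2 = 6 rows.

6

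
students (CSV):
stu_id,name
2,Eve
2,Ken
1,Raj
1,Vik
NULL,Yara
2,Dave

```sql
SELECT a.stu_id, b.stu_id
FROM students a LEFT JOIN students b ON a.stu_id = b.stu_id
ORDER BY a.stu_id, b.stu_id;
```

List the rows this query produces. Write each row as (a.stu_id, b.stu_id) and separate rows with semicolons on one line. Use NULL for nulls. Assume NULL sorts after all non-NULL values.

(1, 1); (1, 1); (1, 1); (1, 1); (2, 2); (2, 2); (2, 2); (2, 2); (2, 2); (2, 2); (2, 2); (2, 2); (2, 2); (NULL, NULL)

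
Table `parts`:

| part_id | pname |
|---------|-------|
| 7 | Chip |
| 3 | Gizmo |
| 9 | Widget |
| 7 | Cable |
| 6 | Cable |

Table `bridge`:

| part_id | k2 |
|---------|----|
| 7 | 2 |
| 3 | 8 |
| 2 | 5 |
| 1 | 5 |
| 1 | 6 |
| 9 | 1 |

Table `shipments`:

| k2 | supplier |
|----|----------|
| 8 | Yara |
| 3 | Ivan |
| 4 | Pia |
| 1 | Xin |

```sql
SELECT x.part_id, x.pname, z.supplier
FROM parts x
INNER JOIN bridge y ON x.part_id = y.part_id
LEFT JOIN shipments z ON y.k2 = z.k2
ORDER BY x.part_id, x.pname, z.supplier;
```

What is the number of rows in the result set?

Evaluate left to right. First `parts x INNER JOIN bridge y` on part_id: 4 row(s).
Then LEFT JOIN `shipments z` on k2: each of those 4 rows is kept; rows whose y.k2 has no match in z get NULL for z's columns.
Result: 4 row(s).

4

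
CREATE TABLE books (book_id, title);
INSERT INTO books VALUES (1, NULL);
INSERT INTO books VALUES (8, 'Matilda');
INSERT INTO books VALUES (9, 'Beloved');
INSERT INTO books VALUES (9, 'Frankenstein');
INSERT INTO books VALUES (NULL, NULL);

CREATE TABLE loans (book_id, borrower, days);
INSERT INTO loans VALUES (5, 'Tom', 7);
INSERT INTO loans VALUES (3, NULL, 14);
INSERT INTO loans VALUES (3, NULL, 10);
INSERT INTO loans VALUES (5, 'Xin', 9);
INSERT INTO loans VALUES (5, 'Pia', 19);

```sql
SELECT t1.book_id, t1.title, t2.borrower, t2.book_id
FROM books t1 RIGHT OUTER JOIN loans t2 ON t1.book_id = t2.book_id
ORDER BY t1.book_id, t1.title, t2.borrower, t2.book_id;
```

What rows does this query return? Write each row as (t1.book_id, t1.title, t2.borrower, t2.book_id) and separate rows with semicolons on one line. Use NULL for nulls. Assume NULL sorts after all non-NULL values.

(NULL, NULL, Pia, 5); (NULL, NULL, Tom, 5); (NULL, NULL, Xin, 5); (NULL, NULL, NULL, 3); (NULL, NULL, NULL, 3)

RIGHT JOIN keeps every row from `loans`; unmatched rows get NULL for `books`'s columns.
Matching on t1.book_id = t2.book_id. A NULL in a compared column never satisfies the condition.
Matched pairs: 0; unmatched t2 rows kept: 5.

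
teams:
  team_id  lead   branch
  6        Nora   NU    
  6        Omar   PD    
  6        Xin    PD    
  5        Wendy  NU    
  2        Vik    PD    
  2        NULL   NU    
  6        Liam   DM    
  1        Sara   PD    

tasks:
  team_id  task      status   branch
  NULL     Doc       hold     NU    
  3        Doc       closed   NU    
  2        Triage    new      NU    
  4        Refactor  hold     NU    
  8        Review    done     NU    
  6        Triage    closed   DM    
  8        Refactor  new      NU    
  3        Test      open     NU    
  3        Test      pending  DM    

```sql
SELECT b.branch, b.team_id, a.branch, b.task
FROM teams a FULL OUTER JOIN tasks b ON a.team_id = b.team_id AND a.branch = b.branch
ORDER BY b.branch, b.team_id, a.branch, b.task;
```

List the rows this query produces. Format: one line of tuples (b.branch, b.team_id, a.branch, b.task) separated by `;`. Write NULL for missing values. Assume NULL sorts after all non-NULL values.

(DM, 3, NULL, Test); (DM, 6, DM, Triage); (NU, 2, NU, Triage); (NU, 3, NULL, Doc); (NU, 3, NULL, Test); (NU, 4, NULL, Refactor); (NU, 8, NULL, Refactor); (NU, 8, NULL, Review); (NU, NULL, NULL, Doc); (NULL, NULL, NU, NULL); (NULL, NULL, NU, NULL); (NULL, NULL, PD, NULL); (NULL, NULL, PD, NULL); (NULL, NULL, PD, NULL); (NULL, NULL, PD, NULL)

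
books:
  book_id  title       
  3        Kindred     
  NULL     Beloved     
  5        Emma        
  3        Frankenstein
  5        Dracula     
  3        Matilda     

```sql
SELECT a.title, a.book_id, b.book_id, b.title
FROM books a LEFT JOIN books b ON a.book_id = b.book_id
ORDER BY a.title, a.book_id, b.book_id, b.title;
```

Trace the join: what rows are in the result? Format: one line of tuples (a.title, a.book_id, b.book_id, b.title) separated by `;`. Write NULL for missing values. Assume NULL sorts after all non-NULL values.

(Beloved, NULL, NULL, NULL); (Dracula, 5, 5, Dracula); (Dracula, 5, 5, Emma); (Emma, 5, 5, Dracula); (Emma, 5, 5, Emma); (Frankenstein, 3, 3, Frankenstein); (Frankenstein, 3, 3, Kindred); (Frankenstein, 3, 3, Matilda); (Kindred, 3, 3, Frankenstein); (Kindred, 3, 3, Kindred); (Kindred, 3, 3, Matilda); (Matilda, 3, 3, Frankenstein); (Matilda, 3, 3, Kindred); (Matilda, 3, 3, Matilda)

LEFT JOIN keeps every row from `books a`; unmatched rows get NULL for `books b`'s columns.
Matching on a.book_id = b.book_id. A NULL in a compared column never satisfies the condition.
Matched pairs: 13; unmatched a rows kept: 1.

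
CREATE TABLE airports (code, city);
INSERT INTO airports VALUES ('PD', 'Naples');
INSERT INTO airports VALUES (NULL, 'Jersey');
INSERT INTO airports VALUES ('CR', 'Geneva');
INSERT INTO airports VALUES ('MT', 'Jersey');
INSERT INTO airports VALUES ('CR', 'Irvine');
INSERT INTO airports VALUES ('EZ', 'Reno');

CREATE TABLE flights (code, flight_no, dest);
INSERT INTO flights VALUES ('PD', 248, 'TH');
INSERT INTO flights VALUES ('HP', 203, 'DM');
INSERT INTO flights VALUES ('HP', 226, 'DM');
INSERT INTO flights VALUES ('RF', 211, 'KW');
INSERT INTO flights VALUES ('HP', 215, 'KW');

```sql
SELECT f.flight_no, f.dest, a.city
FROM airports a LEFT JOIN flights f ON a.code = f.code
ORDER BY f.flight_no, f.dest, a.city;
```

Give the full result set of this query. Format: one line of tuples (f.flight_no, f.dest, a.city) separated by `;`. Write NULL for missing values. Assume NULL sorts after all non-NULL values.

LEFT JOIN keeps every row from `airports`; unmatched rows get NULL for `flights`'s columns.
Matching on a.code = f.code. A NULL in a compared column never satisfies the condition.
Matched pairs: 1; unmatched a rows kept: 5.

(248, TH, Naples); (NULL, NULL, Geneva); (NULL, NULL, Irvine); (NULL, NULL, Jersey); (NULL, NULL, Jersey); (NULL, NULL, Reno)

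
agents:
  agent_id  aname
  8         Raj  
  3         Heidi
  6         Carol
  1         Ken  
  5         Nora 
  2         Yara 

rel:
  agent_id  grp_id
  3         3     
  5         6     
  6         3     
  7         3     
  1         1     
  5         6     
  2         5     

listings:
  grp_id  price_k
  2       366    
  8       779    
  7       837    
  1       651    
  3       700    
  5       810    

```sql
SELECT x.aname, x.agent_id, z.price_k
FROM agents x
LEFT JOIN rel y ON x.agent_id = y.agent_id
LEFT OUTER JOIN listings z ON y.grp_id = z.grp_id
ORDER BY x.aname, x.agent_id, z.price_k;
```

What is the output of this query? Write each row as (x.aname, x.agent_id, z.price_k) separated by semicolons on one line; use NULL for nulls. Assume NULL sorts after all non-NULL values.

(Carol, 6, 700); (Heidi, 3, 700); (Ken, 1, 651); (Nora, 5, NULL); (Nora, 5, NULL); (Raj, 8, NULL); (Yara, 2, 810)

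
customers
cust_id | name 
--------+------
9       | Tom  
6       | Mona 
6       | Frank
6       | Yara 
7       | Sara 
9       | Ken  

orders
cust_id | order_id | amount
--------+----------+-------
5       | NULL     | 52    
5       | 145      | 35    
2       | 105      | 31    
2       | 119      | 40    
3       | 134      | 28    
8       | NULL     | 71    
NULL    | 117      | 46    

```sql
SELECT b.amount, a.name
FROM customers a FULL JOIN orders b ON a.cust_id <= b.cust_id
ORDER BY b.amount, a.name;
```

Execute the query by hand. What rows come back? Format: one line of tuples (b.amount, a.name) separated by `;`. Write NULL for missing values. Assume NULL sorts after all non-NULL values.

FULL OUTER JOIN keeps every row from both sides; unmatched rows get NULL for the other side's columns.
Matching on a.cust_id <= b.cust_id. A NULL in a compared column never satisfies the condition.
Matched pairs: 4; unmatched a rows kept: 2; unmatched b rows kept: 6.

(28, NULL); (31, NULL); (35, NULL); (40, NULL); (46, NULL); (52, NULL); (71, Frank); (71, Mona); (71, Sara); (71, Yara); (NULL, Ken); (NULL, Tom)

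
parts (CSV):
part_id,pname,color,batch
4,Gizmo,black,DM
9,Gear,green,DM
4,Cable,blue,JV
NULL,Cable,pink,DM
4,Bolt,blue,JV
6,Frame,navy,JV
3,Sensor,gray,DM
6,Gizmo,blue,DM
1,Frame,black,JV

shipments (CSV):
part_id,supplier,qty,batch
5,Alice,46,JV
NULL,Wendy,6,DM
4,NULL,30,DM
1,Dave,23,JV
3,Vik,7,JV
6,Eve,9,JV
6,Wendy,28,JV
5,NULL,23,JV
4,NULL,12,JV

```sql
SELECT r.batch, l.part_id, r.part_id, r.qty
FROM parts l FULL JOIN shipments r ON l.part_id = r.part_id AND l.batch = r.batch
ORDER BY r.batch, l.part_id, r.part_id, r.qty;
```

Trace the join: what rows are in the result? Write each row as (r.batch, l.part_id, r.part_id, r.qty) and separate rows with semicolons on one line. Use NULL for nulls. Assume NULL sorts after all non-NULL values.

(DM, 4, 4, 30); (DM, NULL, NULL, 6); (JV, 1, 1, 23); (JV, 4, 4, 12); (JV, 4, 4, 12); (JV, 6, 6, 9); (JV, 6, 6, 28); (JV, NULL, 3, 7); (JV, NULL, 5, 23); (JV, NULL, 5, 46); (NULL, 3, NULL, NULL); (NULL, 6, NULL, NULL); (NULL, 9, NULL, NULL); (NULL, NULL, NULL, NULL)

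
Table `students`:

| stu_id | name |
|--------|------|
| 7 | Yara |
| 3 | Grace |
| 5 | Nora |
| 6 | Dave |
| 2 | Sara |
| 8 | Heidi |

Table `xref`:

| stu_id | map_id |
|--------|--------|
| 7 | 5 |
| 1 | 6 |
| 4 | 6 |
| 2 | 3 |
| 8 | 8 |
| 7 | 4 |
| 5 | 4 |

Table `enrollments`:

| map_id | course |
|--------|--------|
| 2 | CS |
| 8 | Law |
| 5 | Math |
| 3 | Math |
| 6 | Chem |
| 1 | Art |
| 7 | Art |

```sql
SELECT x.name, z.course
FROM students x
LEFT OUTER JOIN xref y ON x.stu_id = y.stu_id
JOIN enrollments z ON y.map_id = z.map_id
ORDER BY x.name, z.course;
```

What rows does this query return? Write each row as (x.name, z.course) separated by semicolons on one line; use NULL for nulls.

(Heidi, Law); (Sara, Math); (Yara, Math)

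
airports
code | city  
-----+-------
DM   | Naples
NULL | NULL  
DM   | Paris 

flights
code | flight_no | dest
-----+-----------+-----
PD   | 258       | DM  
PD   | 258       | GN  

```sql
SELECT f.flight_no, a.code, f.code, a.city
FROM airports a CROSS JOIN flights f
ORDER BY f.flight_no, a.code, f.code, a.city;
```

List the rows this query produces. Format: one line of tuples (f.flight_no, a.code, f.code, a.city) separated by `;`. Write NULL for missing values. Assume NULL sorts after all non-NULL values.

(258, DM, PD, Naples); (258, DM, PD, Naples); (258, DM, PD, Paris); (258, DM, PD, Paris); (258, NULL, PD, NULL); (258, NULL, PD, NULL)

CROSS JOIN pairs every row of `airports` with every row of `flights`: 3 × 2 = 6 rows.
After projecting and ordering:
f.flight_no | a.code | f.code | a.city
258 | DM | PD | Naples
258 | DM | PD | Naples
258 | DM | PD | Paris
258 | DM | PD | Paris
258 | NULL | PD | NULL
258 | NULL | PD | NULL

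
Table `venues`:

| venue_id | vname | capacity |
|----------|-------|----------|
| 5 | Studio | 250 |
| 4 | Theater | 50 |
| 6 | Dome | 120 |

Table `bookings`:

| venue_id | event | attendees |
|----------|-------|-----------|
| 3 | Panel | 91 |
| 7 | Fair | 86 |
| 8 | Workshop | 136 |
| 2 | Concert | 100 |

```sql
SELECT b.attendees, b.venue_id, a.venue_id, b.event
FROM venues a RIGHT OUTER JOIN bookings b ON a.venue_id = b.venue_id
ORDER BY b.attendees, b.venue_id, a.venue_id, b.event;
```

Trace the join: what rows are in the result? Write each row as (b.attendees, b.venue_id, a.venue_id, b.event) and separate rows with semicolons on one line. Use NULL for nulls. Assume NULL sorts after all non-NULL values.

(86, 7, NULL, Fair); (91, 3, NULL, Panel); (100, 2, NULL, Concert); (136, 8, NULL, Workshop)

RIGHT JOIN keeps every row from `bookings`; unmatched rows get NULL for `venues`'s columns.
Matching on a.venue_id = b.venue_id.
Matched pairs: 0; unmatched b rows kept: 4.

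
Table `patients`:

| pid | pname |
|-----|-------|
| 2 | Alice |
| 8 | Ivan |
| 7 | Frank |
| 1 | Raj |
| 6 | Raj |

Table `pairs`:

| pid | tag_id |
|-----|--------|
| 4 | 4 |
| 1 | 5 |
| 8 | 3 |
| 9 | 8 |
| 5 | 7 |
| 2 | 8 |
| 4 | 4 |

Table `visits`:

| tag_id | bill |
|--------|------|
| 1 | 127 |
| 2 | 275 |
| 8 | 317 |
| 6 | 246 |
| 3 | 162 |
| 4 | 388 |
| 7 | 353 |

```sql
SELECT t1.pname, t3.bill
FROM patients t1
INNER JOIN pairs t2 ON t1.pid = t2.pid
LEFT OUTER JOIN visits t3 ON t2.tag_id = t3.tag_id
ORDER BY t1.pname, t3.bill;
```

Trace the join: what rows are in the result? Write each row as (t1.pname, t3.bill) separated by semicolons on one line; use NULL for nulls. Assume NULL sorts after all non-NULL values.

Evaluate left to right. First `patients t1 INNER JOIN pairs t2` on pid: 3 row(s).
Then LEFT JOIN `visits t3` on tag_id: each of those 3 rows is kept; rows whose t2.tag_id has no match in t3 get NULL for t3's columns.

(Alice, 317); (Ivan, 162); (Raj, NULL)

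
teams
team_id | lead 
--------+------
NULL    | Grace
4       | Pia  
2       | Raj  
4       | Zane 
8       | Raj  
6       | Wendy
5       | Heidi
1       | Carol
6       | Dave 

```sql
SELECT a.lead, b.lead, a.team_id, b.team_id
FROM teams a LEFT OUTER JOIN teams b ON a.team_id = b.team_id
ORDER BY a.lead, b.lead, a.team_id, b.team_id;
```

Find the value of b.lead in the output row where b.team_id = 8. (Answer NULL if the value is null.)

LEFT JOIN keeps every row from `teams a`; unmatched rows get NULL for `teams b`'s columns.
Matching on a.team_id = b.team_id. A NULL in a compared column never satisfies the condition.
- a row (team_id=NULL): no match → kept, b columns NULL.
- a row (team_id=4): matches 2 b row(s) → 2 output row(s).
- a row (team_id=2): matches 1 b row(s) → 1 output row(s).
- a row (team_id=4): matches 2 b row(s) → 2 output row(s).
- a row (team_id=8): matches 1 b row(s) → 1 output row(s).
- a row (team_id=6): matches 2 b row(s) → 2 output row(s).
- a row (team_id=5): matches 1 b row(s) → 1 output row(s).
- a row (team_id=1): matches 1 b row(s) → 1 output row(s).
- a row (team_id=6): matches 2 b row(s) → 2 output row(s).

Raj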